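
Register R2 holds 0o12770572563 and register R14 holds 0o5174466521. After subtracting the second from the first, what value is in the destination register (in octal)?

0o5574104042

Subtract column by column in base 8:
  3-1 → 2
  6-2 → 4
  5-5 → 0
  2-6 → 4 (borrow)
  7-6-1 → 0
  5-4 → 1
  0-4 → 4 (borrow)
  7-7-1 → 7 (borrow)
  7-1-1 → 5
  2-5 → 5 (borrow)
  1-0-1 → 0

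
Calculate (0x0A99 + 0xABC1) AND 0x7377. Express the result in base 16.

Add column by column in base 16, right to left:
  9+1 = A
  9+C = 5 carry 1
  A+B+1 = 6 carry 1
  0+A+1 = B
Sum = 0xB65A; now AND with 0x7377:
  B&7=3, 6&3=2, 5&7=5, A&7=2

0x3252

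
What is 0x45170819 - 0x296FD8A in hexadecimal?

Subtract column by column in base 16:
  9-A → F (borrow)
  1-8-1 → 8 (borrow)
  8-D-1 → A (borrow)
  0-F-1 → 0 (borrow)
  7-6-1 → 0
  1-9 → 8 (borrow)
  5-2-1 → 2
  4-0 → 4

0x42800A8F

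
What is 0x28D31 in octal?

Expand each hex digit to 4 bits: 2=0010 8=1000 D=1101 3=0011 1=0001.
Group the bits in threes: 101 000 110 100 110 001 → 506461.

0o506461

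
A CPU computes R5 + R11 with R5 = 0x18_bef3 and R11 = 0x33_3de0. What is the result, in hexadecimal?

Add column by column in base 16, right to left:
  3+0 = 3
  f+e = d carry 1
  e+d+1 = c carry 1
  b+3+1 = f
  8+3 = b
  1+3 = 4

0x4bfcd3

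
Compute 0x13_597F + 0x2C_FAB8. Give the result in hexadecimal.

0x405437

Add column by column in base 16, right to left:
  F+8 = 7 carry 1
  7+B+1 = 3 carry 1
  9+A+1 = 4 carry 1
  5+F+1 = 5 carry 1
  3+C+1 = 0 carry 1
  1+2+1 = 4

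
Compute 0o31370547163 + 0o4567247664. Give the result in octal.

Add column by column in base 8, right to left:
  3+4 = 7
  6+6 = 4 carry 1
  1+6+1 = 0 carry 1
  7+7+1 = 7 carry 1
  4+4+1 = 1 carry 1
  5+2+1 = 0 carry 1
  0+7+1 = 0 carry 1
  7+6+1 = 6 carry 1
  3+5+1 = 1 carry 1
  1+4+1 = 6
  3+0 = 3

0o36160017047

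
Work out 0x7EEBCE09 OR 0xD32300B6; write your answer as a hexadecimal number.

0xFFEBCEBF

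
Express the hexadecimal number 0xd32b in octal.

0o151453

Expand each hex digit to 4 bits: d=1101 3=0011 2=0010 b=1011.
Group the bits in threes: 001 101 001 100 101 011 → 151453.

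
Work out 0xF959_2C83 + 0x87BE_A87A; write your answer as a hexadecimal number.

0x18117D4FD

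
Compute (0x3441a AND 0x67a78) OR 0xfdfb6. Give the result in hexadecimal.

0xfdfbe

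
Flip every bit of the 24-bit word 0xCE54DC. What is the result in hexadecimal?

Each hex digit d becomes F−d:
  C→3, E→1, 5→A, 4→B, D→2, C→3

0x31AB23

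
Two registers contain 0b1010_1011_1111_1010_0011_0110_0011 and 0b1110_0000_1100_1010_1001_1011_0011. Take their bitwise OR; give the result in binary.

0b1110101111111010101111110011

OR bit by bit (1 where either bit is 1):
  1010101111111010001101100011
| 1110000011001010100110110011
= 1110101111111010101111110011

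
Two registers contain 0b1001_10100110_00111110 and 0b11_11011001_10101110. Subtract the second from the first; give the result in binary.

Subtract column by column in base 2:
  0-0 → 0
  1-1 → 0
  1-1 → 0
  1-1 → 0
  1-0 → 1
  1-1 → 0
  0-0 → 0
  0-1 → 1 (borrow)
  0-1-1 → 0 (borrow)
  1-0-1 → 0
  1-0 → 1
  0-1 → 1 (borrow)
  0-1-1 → 0 (borrow)
  1-0-1 → 0
  0-1 → 1 (borrow)
  1-1-1 → 1 (borrow)
  1-1-1 → 1 (borrow)
  0-1-1 → 0 (borrow)
  0-0-1 → 1 (borrow)
  1-0-1 → 0

0b1011100110010010000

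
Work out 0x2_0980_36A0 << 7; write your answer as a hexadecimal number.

7 bits is not a whole number of base-16 digits; in binary: 1000001001100000000011011010100000 << 7 = 10000010011000000000110110101000000000000.

0x104C01B5000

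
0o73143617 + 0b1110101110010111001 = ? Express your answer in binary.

0o73143617 = 0b111011001100011110001111 in binary.
Add column by column in base 2, right to left:
  1+1 = 0 carry 1
  1+0+1 = 0 carry 1
  1+0+1 = 0 carry 1
  1+1+1 = 1 carry 1
  0+1+1 = 0 carry 1
  0+1+1 = 0 carry 1
  0+0+1 = 1
  1+1 = 0 carry 1
  1+0+1 = 0 carry 1
  1+0+1 = 0 carry 1
  1+1+1 = 1 carry 1
  0+1+1 = 0 carry 1
  0+1+1 = 0 carry 1
  0+0+1 = 1
  1+1 = 0 carry 1
  1+0+1 = 0 carry 1
  0+1+1 = 0 carry 1
  0+1+1 = 0 carry 1
  1+1+1 = 1 carry 1
  1+0+1 = 0 carry 1
  0+0+1 = 1
  1+0 = 1
  1+0 = 1
  1+0 = 1

0b111101000010010001001000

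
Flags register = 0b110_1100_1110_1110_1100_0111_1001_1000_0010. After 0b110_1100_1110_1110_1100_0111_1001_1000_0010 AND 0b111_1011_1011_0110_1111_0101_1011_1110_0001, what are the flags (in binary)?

AND bit by bit (1 only where both bits are 1):
  11011001110111011000111100110000010
& 11110111011011011110101101111100001
= 11010001010011011000101100110000000

0b11010001010011011000101100110000000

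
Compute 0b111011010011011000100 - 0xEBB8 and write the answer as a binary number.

0xEBB8 = 0b1110101110111000 in binary.
Subtract column by column in base 2:
  0-0 → 0
  0-0 → 0
  1-0 → 1
  0-1 → 1 (borrow)
  0-1-1 → 0 (borrow)
  0-1-1 → 0 (borrow)
  1-0-1 → 0
  1-1 → 0
  0-1 → 1 (borrow)
  1-1-1 → 1 (borrow)
  1-0-1 → 0
  0-1 → 1 (borrow)
  0-0-1 → 1 (borrow)
  1-1-1 → 1 (borrow)
  0-1-1 → 0 (borrow)
  1-1-1 → 1 (borrow)
  1-0-1 → 0
  0-0 → 0
  1-0 → 1
  1-0 → 1
  1-0 → 1

0b111001011101100001100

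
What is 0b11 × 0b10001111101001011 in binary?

Multiply each base-2 digit by 3, carrying:
  1×3 = 3 → write 1 carry 1
  1×3+1 = 4 → write 0 carry 2
  0×3+2 = 2 → write 0 carry 1
  1×3+1 = 4 → write 0 carry 2
  0×3+2 = 2 → write 0 carry 1
  0×3+1 = 1 → write 1
  1×3 = 3 → write 1 carry 1
  0×3+1 = 1 → write 1
  1×3 = 3 → write 1 carry 1
  1×3+1 = 4 → write 0 carry 2
  1×3+2 = 5 → write 1 carry 2
  1×3+2 = 5 → write 1 carry 2
  1×3+2 = 5 → write 1 carry 2
  0×3+2 = 2 → write 0 carry 1
  0×3+1 = 1 → write 1
  0×3 = 0 → write 0
  1×3 = 3 → write 1 carry 1
  remaining carry: 1

0b110101110111100001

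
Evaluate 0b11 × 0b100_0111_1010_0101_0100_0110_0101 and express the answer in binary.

Multiply each base-2 digit by 3, carrying:
  1×3 = 3 → write 1 carry 1
  0×3+1 = 1 → write 1
  1×3 = 3 → write 1 carry 1
  0×3+1 = 1 → write 1
  0×3 = 0 → write 0
  1×3 = 3 → write 1 carry 1
  1×3+1 = 4 → write 0 carry 2
  0×3+2 = 2 → write 0 carry 1
  0×3+1 = 1 → write 1
  0×3 = 0 → write 0
  1×3 = 3 → write 1 carry 1
  0×3+1 = 1 → write 1
  1×3 = 3 → write 1 carry 1
  0×3+1 = 1 → write 1
  1×3 = 3 → write 1 carry 1
  0×3+1 = 1 → write 1
  0×3 = 0 → write 0
  1×3 = 3 → write 1 carry 1
  0×3+1 = 1 → write 1
  1×3 = 3 → write 1 carry 1
  1×3+1 = 4 → write 0 carry 2
  1×3+2 = 5 → write 1 carry 2
  1×3+2 = 5 → write 1 carry 2
  0×3+2 = 2 → write 0 carry 1
  0×3+1 = 1 → write 1
  0×3 = 0 → write 0
  1×3 = 3 → write 1 carry 1
  remaining carry: 1

0b1101011011101111110100101111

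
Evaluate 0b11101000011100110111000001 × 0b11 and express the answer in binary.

Multiply each base-2 digit by 3, carrying:
  1×3 = 3 → write 1 carry 1
  0×3+1 = 1 → write 1
  0×3 = 0 → write 0
  0×3 = 0 → write 0
  0×3 = 0 → write 0
  0×3 = 0 → write 0
  1×3 = 3 → write 1 carry 1
  1×3+1 = 4 → write 0 carry 2
  1×3+2 = 5 → write 1 carry 2
  0×3+2 = 2 → write 0 carry 1
  1×3+1 = 4 → write 0 carry 2
  1×3+2 = 5 → write 1 carry 2
  0×3+2 = 2 → write 0 carry 1
  0×3+1 = 1 → write 1
  1×3 = 3 → write 1 carry 1
  1×3+1 = 4 → write 0 carry 2
  1×3+2 = 5 → write 1 carry 2
  0×3+2 = 2 → write 0 carry 1
  0×3+1 = 1 → write 1
  0×3 = 0 → write 0
  0×3 = 0 → write 0
  1×3 = 3 → write 1 carry 1
  0×3+1 = 1 → write 1
  1×3 = 3 → write 1 carry 1
  1×3+1 = 4 → write 0 carry 2
  1×3+2 = 5 → write 1 carry 2
  remaining carry: 10

0b1010111001010110100101000011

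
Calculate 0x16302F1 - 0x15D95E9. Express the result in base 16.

Subtract column by column in base 16:
  1-9 → 8 (borrow)
  F-E-1 → 0
  2-5 → D (borrow)
  0-9-1 → 6 (borrow)
  3-D-1 → 5 (borrow)
  6-5-1 → 0
  1-1 → 0

0x56D08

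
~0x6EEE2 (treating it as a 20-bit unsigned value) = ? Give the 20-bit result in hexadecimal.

0x9111D

Each hex digit d becomes F−d:
  6→9, E→1, E→1, E→1, 2→D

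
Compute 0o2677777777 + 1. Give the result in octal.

The trailing 8 digits are 7 (max in base 8), so adding 1 cascades: they roll to 0 and the next digit up increments.

0o2700000000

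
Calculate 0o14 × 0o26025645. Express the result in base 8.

Multiply each base-8 digit by 12, carrying:
  5×12 = 60 → write 4 carry 7
  4×12+7 = 55 → write 7 carry 6
  6×12+6 = 78 → write 6 carry 9
  5×12+9 = 69 → write 5 carry 8
  2×12+8 = 32 → write 0 carry 4
  0×12+4 = 4 → write 4
  6×12 = 72 → write 0 carry 9
  2×12+9 = 33 → write 1 carry 4
  remaining carry: 4

0o410405674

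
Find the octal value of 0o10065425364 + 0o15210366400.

0o25276013764

Add column by column in base 8, right to left:
  4+0 = 4
  6+0 = 6
  3+4 = 7
  5+6 = 3 carry 1
  2+6+1 = 1 carry 1
  4+3+1 = 0 carry 1
  5+0+1 = 6
  6+1 = 7
  0+2 = 2
  0+5 = 5
  1+1 = 2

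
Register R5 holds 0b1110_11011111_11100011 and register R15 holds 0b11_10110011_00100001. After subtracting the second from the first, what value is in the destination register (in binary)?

Subtract column by column in base 2:
  1-1 → 0
  1-0 → 1
  0-0 → 0
  0-0 → 0
  0-0 → 0
  1-1 → 0
  1-0 → 1
  1-0 → 1
  1-1 → 0
  1-1 → 0
  1-0 → 1
  1-0 → 1
  1-1 → 0
  0-1 → 1 (borrow)
  1-0-1 → 0
  1-1 → 0
  0-1 → 1 (borrow)
  1-1-1 → 1 (borrow)
  1-0-1 → 0
  1-0 → 1

0b10110010110011000010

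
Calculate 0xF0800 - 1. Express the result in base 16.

The trailing 2 digits are 0, so subtracting 1 borrows through: they become F and the next digit up decrements.

0xF07FF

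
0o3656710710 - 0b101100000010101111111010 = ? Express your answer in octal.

0b101100000010101111111010 = 0o54025772 in octal.
Subtract column by column in base 8:
  0-2 → 6 (borrow)
  1-7-1 → 1 (borrow)
  7-7-1 → 7 (borrow)
  0-5-1 → 2 (borrow)
  1-2-1 → 6 (borrow)
  7-0-1 → 6
  6-4 → 2
  5-5 → 0
  6-0 → 6
  3-0 → 3

0o3602662716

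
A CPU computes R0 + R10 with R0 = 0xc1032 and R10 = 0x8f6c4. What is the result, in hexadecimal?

0x1506f6

Add column by column in base 16, right to left:
  2+4 = 6
  3+c = f
  0+6 = 6
  1+f = 0 carry 1
  c+8+1 = 5 carry 1
  final carry 1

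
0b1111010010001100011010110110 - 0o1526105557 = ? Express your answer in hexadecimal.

0b1111010010001100011010110110 = 0xF48C6B6 in hexadecimal.
0o1526105557 = 0xD588B6F in hexadecimal.
Subtract column by column in base 16:
  6-F → 7 (borrow)
  B-6-1 → 4
  6-B → B (borrow)
  C-8-1 → 3
  8-8 → 0
  4-5 → F (borrow)
  F-D-1 → 1

0x1F03B47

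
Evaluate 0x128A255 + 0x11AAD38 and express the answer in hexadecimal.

Add column by column in base 16, right to left:
  5+8 = D
  5+3 = 8
  2+D = F
  A+A = 4 carry 1
  8+A+1 = 3 carry 1
  2+1+1 = 4
  1+1 = 2

0x2434F8D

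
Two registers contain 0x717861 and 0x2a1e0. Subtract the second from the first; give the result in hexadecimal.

0x6ed681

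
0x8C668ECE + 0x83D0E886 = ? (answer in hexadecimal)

Add column by column in base 16, right to left:
  E+6 = 4 carry 1
  C+8+1 = 5 carry 1
  E+8+1 = 7 carry 1
  8+E+1 = 7 carry 1
  6+0+1 = 7
  6+D = 3 carry 1
  C+3+1 = 0 carry 1
  8+8+1 = 1 carry 1
  final carry 1

0x110377754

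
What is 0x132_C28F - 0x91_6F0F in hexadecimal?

0xA15380

Subtract column by column in base 16:
  F-F → 0
  8-0 → 8
  2-F → 3 (borrow)
  C-6-1 → 5
  2-1 → 1
  3-9 → A (borrow)
  1-0-1 → 0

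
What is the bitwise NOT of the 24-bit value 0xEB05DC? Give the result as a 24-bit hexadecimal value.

0x14FA23

Each hex digit d becomes F−d:
  E→1, B→4, 0→F, 5→A, D→2, C→3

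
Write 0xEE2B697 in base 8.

Expand each hex digit to 4 bits: E=1110 E=1110 2=0010 B=1011 6=0110 9=1001 7=0111.
Group the bits in threes: 001 110 111 000 101 011 011 010 010 111 → 1670533227.

0o1670533227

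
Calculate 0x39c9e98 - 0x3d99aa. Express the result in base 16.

0x35f04ee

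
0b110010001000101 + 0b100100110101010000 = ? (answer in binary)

0b101011000110010101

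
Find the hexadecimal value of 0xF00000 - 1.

The trailing 5 digits are 0, so subtracting 1 borrows through: they become F and the next digit up decrements.

0xEFFFFF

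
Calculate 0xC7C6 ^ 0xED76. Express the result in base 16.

XOR each hex digit independently (no carries):
  C^E=2, 7^D=A, C^7=B, 6^6=0

0x2AB0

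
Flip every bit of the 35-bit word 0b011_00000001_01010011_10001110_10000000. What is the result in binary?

Invert each bit: 01100000001010100111000111010000000 → 10011111110101011000111000101111111.

0b10011111110101011000111000101111111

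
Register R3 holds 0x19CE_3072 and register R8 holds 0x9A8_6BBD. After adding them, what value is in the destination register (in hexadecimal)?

0x23769C2F

Add column by column in base 16, right to left:
  2+D = F
  7+B = 2 carry 1
  0+B+1 = C
  3+6 = 9
  E+8 = 6 carry 1
  C+A+1 = 7 carry 1
  9+9+1 = 3 carry 1
  1+0+1 = 2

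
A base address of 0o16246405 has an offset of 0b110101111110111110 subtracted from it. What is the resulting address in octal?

0o15366507

0b110101111110111110 = 0o657676 in octal.
Subtract column by column in base 8:
  5-6 → 7 (borrow)
  0-7-1 → 0 (borrow)
  4-6-1 → 5 (borrow)
  6-7-1 → 6 (borrow)
  4-5-1 → 6 (borrow)
  2-6-1 → 3 (borrow)
  6-0-1 → 5
  1-0 → 1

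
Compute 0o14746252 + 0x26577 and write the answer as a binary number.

0b1101100011001000100001

0o14746252 = 0b1100111100110010101010 in binary.
0x26577 = 0b100110010101110111 in binary.
Add column by column in base 2, right to left:
  0+1 = 1
  1+1 = 0 carry 1
  0+1+1 = 0 carry 1
  1+0+1 = 0 carry 1
  0+1+1 = 0 carry 1
  1+1+1 = 1 carry 1
  0+1+1 = 0 carry 1
  1+0+1 = 0 carry 1
  0+1+1 = 0 carry 1
  0+0+1 = 1
  1+1 = 0 carry 1
  1+0+1 = 0 carry 1
  0+0+1 = 1
  0+1 = 1
  1+1 = 0 carry 1
  1+0+1 = 0 carry 1
  1+0+1 = 0 carry 1
  1+1+1 = 1 carry 1
  0+0+1 = 1
  0+0 = 0
  1+0 = 1
  1+0 = 1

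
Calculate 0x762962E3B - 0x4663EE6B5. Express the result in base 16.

Subtract column by column in base 16:
  B-5 → 6
  3-B → 8 (borrow)
  E-6-1 → 7
  2-E → 4 (borrow)
  6-E-1 → 7 (borrow)
  9-3-1 → 5
  2-6 → C (borrow)
  6-6-1 → F (borrow)
  7-4-1 → 2

0x2FC574786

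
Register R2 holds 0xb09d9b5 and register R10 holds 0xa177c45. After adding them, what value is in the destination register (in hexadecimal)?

0x152155fa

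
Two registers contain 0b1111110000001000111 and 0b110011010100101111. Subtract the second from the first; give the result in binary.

0b1001010101100011000

Subtract column by column in base 2:
  1-1 → 0
  1-1 → 0
  1-1 → 0
  0-1 → 1 (borrow)
  0-0-1 → 1 (borrow)
  0-1-1 → 0 (borrow)
  1-0-1 → 0
  0-0 → 0
  0-1 → 1 (borrow)
  0-0-1 → 1 (borrow)
  0-1-1 → 0 (borrow)
  0-0-1 → 1 (borrow)
  0-1-1 → 0 (borrow)
  1-1-1 → 1 (borrow)
  1-0-1 → 0
  1-0 → 1
  1-1 → 0
  1-1 → 0
  1-0 → 1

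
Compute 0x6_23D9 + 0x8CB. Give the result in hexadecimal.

0x62CA4

Add column by column in base 16, right to left:
  9+B = 4 carry 1
  D+C+1 = A carry 1
  3+8+1 = C
  2+0 = 2
  6+0 = 6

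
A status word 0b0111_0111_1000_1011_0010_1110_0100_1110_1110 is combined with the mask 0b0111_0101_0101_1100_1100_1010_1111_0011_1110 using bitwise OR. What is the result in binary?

0b011101111101111111101110111111111110

OR bit by bit (1 where either bit is 1):
  011101111000101100101110010011101110
| 011101010101110011001010111100111110
= 011101111101111111101110111111111110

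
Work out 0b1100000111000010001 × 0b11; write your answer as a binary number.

0b100100010101000110011

Multiply each base-2 digit by 3, carrying:
  1×3 = 3 → write 1 carry 1
  0×3+1 = 1 → write 1
  0×3 = 0 → write 0
  0×3 = 0 → write 0
  1×3 = 3 → write 1 carry 1
  0×3+1 = 1 → write 1
  0×3 = 0 → write 0
  0×3 = 0 → write 0
  0×3 = 0 → write 0
  1×3 = 3 → write 1 carry 1
  1×3+1 = 4 → write 0 carry 2
  1×3+2 = 5 → write 1 carry 2
  0×3+2 = 2 → write 0 carry 1
  0×3+1 = 1 → write 1
  0×3 = 0 → write 0
  0×3 = 0 → write 0
  0×3 = 0 → write 0
  1×3 = 3 → write 1 carry 1
  1×3+1 = 4 → write 0 carry 2
  remaining carry: 10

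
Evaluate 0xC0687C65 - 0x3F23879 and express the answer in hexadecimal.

Subtract column by column in base 16:
  5-9 → C (borrow)
  6-7-1 → E (borrow)
  C-8-1 → 3
  7-3 → 4
  8-2 → 6
  6-F → 7 (borrow)
  0-3-1 → C (borrow)
  C-0-1 → B

0xBC7643EC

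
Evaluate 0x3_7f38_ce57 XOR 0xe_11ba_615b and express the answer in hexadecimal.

XOR each hex digit independently (no carries):
  3^e=d, 7^1=6, f^1=e, 3^b=8, 8^a=2, c^6=a, e^1=f, 5^5=0, 7^b=c

0xd6e82af0c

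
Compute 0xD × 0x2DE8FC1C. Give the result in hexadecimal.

0x254D4CD6C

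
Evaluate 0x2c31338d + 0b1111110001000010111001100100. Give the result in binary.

0x2c31338d = 0b101100001100010011001110001101 in binary.
Add column by column in base 2, right to left:
  1+0 = 1
  0+0 = 0
  1+1 = 0 carry 1
  1+0+1 = 0 carry 1
  0+0+1 = 1
  0+1 = 1
  0+1 = 1
  1+0 = 1
  1+0 = 1
  1+1 = 0 carry 1
  0+1+1 = 0 carry 1
  0+1+1 = 0 carry 1
  1+0+1 = 0 carry 1
  1+1+1 = 1 carry 1
  0+0+1 = 1
  0+0 = 0
  1+0 = 1
  0+0 = 0
  0+1 = 1
  0+0 = 0
  1+0 = 1
  1+0 = 1
  0+1 = 1
  0+1 = 1
  0+1 = 1
  0+1 = 1
  1+1 = 0 carry 1
  1+1+1 = 1 carry 1
  0+0+1 = 1
  1+0 = 1

0b111011111101010110000111110001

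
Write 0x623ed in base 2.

Expand each hex digit to 4 bits: 6=0110 2=0010 3=0011 e=1110 d=1101.

0b1100010001111101101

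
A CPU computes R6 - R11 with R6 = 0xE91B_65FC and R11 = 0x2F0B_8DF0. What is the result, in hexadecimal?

0xBA0FD80C

Subtract column by column in base 16:
  C-0 → C
  F-F → 0
  5-D → 8 (borrow)
  6-8-1 → D (borrow)
  B-B-1 → F (borrow)
  1-0-1 → 0
  9-F → A (borrow)
  E-2-1 → B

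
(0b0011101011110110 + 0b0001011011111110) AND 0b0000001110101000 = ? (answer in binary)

Add column by column in base 2, right to left:
  0+0 = 0
  1+1 = 0 carry 1
  1+1+1 = 1 carry 1
  0+1+1 = 0 carry 1
  1+1+1 = 1 carry 1
  1+1+1 = 1 carry 1
  1+1+1 = 1 carry 1
  1+1+1 = 1 carry 1
  0+0+1 = 1
  1+1 = 0 carry 1
  0+1+1 = 0 carry 1
  1+0+1 = 0 carry 1
  1+1+1 = 1 carry 1
  1+0+1 = 0 carry 1
  final carry 1
Sum = 0b101000111110100; now AND with 0b0000001110101000:
  0101000111110100
& 0000001110101000
= 0000000110100000

0b110100000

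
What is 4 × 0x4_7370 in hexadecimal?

0x11CDC0

Multiply each base-16 digit by 4, carrying:
  0×4 = 0 → write 0
  7×4 = 28 → write C carry 1
  3×4+1 = 13 → write D
  7×4 = 28 → write C carry 1
  4×4+1 = 17 → write 1 carry 1
  remaining carry: 1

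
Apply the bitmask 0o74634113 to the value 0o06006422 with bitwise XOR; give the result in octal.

0o72632531

XOR each oct digit independently (no carries):
  0^7=7, 6^4=2, 0^6=6, 0^3=3, 6^4=2, 4^1=5, 2^1=3, 2^3=1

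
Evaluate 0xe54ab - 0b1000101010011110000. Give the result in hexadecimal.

0b1000101010011110000 = 0x454f0 in hexadecimal.
Subtract column by column in base 16:
  b-0 → b
  a-f → b (borrow)
  4-4-1 → f (borrow)
  5-5-1 → f (borrow)
  e-4-1 → 9

0x9ffbb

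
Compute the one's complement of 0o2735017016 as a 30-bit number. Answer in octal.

0o5042760761

Each oct digit d becomes 7−d:
  2→5, 7→0, 3→4, 5→2, 0→7, 1→6, 7→0, 0→7, 1→6, 6→1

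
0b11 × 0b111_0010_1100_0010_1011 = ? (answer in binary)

0b101011000010010000001

Multiply each base-2 digit by 3, carrying:
  1×3 = 3 → write 1 carry 1
  1×3+1 = 4 → write 0 carry 2
  0×3+2 = 2 → write 0 carry 1
  1×3+1 = 4 → write 0 carry 2
  0×3+2 = 2 → write 0 carry 1
  1×3+1 = 4 → write 0 carry 2
  0×3+2 = 2 → write 0 carry 1
  0×3+1 = 1 → write 1
  0×3 = 0 → write 0
  0×3 = 0 → write 0
  1×3 = 3 → write 1 carry 1
  1×3+1 = 4 → write 0 carry 2
  0×3+2 = 2 → write 0 carry 1
  1×3+1 = 4 → write 0 carry 2
  0×3+2 = 2 → write 0 carry 1
  0×3+1 = 1 → write 1
  1×3 = 3 → write 1 carry 1
  1×3+1 = 4 → write 0 carry 2
  1×3+2 = 5 → write 1 carry 2
  remaining carry: 10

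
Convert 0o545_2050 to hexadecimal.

Each octal digit is 3 bits: 5=101 4=100 5=101 2=010 0=000 5=101 0=000.
Group the bits into nibbles: 0001 0110 0101 0100 0010 1000 → 165428.

0x165428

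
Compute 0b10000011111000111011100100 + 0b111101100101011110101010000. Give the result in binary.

Add column by column in base 2, right to left:
  0+0 = 0
  0+0 = 0
  1+0 = 1
  0+0 = 0
  0+1 = 1
  1+0 = 1
  1+1 = 0 carry 1
  1+0+1 = 0 carry 1
  0+1+1 = 0 carry 1
  1+0+1 = 0 carry 1
  1+1+1 = 1 carry 1
  1+1+1 = 1 carry 1
  0+1+1 = 0 carry 1
  0+1+1 = 0 carry 1
  0+0+1 = 1
  1+1 = 0 carry 1
  1+0+1 = 0 carry 1
  1+1+1 = 1 carry 1
  1+0+1 = 0 carry 1
  1+0+1 = 0 carry 1
  0+1+1 = 0 carry 1
  0+1+1 = 0 carry 1
  0+0+1 = 1
  0+1 = 1
  0+1 = 1
  1+1 = 0 carry 1
  0+1+1 = 0 carry 1
  final carry 1

0b1001110000100100110000110100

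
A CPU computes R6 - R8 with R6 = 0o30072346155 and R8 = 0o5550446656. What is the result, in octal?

0o22321677277

Subtract column by column in base 8:
  5-6 → 7 (borrow)
  5-5-1 → 7 (borrow)
  1-6-1 → 2 (borrow)
  6-6-1 → 7 (borrow)
  4-4-1 → 7 (borrow)
  3-4-1 → 6 (borrow)
  2-0-1 → 1
  7-5 → 2
  0-5 → 3 (borrow)
  0-5-1 → 2 (borrow)
  3-0-1 → 2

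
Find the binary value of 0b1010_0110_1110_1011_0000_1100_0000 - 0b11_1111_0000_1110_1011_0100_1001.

0b110011111011100010101110111

Subtract column by column in base 2:
  0-1 → 1 (borrow)
  0-0-1 → 1 (borrow)
  0-0-1 → 1 (borrow)
  0-1-1 → 0 (borrow)
  0-0-1 → 1 (borrow)
  0-0-1 → 1 (borrow)
  1-1-1 → 1 (borrow)
  1-0-1 → 0
  0-1 → 1 (borrow)
  0-1-1 → 0 (borrow)
  0-0-1 → 1 (borrow)
  0-1-1 → 0 (borrow)
  1-0-1 → 0
  1-1 → 0
  0-1 → 1 (borrow)
  1-1-1 → 1 (borrow)
  0-0-1 → 1 (borrow)
  1-0-1 → 0
  1-0 → 1
  1-0 → 1
  0-1 → 1 (borrow)
  1-1-1 → 1 (borrow)
  1-1-1 → 1 (borrow)
  0-1-1 → 0 (borrow)
  0-1-1 → 0 (borrow)
  1-1-1 → 1 (borrow)
  0-0-1 → 1 (borrow)
  1-0-1 → 0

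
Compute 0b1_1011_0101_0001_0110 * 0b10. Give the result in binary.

Multiply each base-2 digit by 2, carrying:
  0×2 = 0 → write 0
  1×2 = 2 → write 0 carry 1
  1×2+1 = 3 → write 1 carry 1
  0×2+1 = 1 → write 1
  1×2 = 2 → write 0 carry 1
  0×2+1 = 1 → write 1
  0×2 = 0 → write 0
  0×2 = 0 → write 0
  1×2 = 2 → write 0 carry 1
  0×2+1 = 1 → write 1
  1×2 = 2 → write 0 carry 1
  0×2+1 = 1 → write 1
  1×2 = 2 → write 0 carry 1
  1×2+1 = 3 → write 1 carry 1
  0×2+1 = 1 → write 1
  1×2 = 2 → write 0 carry 1
  1×2+1 = 3 → write 1 carry 1
  remaining carry: 1

0b110110101000101100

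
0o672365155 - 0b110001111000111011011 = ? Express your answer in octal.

0o664174222

0b110001111000111011011 = 0o6170733 in octal.
Subtract column by column in base 8:
  5-3 → 2
  5-3 → 2
  1-7 → 2 (borrow)
  5-0-1 → 4
  6-7 → 7 (borrow)
  3-1-1 → 1
  2-6 → 4 (borrow)
  7-0-1 → 6
  6-0 → 6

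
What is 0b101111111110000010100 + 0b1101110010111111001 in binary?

Add column by column in base 2, right to left:
  0+1 = 1
  0+0 = 0
  1+0 = 1
  0+1 = 1
  1+1 = 0 carry 1
  0+1+1 = 0 carry 1
  0+1+1 = 0 carry 1
  0+1+1 = 0 carry 1
  0+1+1 = 0 carry 1
  0+0+1 = 1
  1+1 = 0 carry 1
  1+0+1 = 0 carry 1
  1+0+1 = 0 carry 1
  1+1+1 = 1 carry 1
  1+1+1 = 1 carry 1
  1+1+1 = 1 carry 1
  1+0+1 = 0 carry 1
  1+1+1 = 1 carry 1
  1+1+1 = 1 carry 1
  0+0+1 = 1
  1+0 = 1

0b111101110001000001101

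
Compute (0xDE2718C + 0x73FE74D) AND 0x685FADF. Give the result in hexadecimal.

Add column by column in base 16, right to left:
  C+D = 9 carry 1
  8+4+1 = D
  1+7 = 8
  7+E = 5 carry 1
  2+F+1 = 2 carry 1
  E+3+1 = 2 carry 1
  D+7+1 = 5 carry 1
  final carry 1
Sum = 0x152258D9; now AND with 0x685FADF:
  1&0=0, 5&6=4, 2&8=0, 2&5=0, 5&F=5, 8&A=8, D&D=D, 9&F=9

0x40058D9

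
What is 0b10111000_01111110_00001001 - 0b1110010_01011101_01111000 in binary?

0b10001100010000010010001

Subtract column by column in base 2:
  1-0 → 1
  0-0 → 0
  0-0 → 0
  1-1 → 0
  0-1 → 1 (borrow)
  0-1-1 → 0 (borrow)
  0-1-1 → 0 (borrow)
  0-0-1 → 1 (borrow)
  0-1-1 → 0 (borrow)
  1-0-1 → 0
  1-1 → 0
  1-1 → 0
  1-1 → 0
  1-0 → 1
  1-1 → 0
  0-0 → 0
  0-0 → 0
  0-1 → 1 (borrow)
  0-0-1 → 1 (borrow)
  1-0-1 → 0
  1-1 → 0
  1-1 → 0
  0-1 → 1 (borrow)
  1-0-1 → 0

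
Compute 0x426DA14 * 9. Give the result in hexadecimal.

0x255DAAB4

Multiply each base-16 digit by 9, carrying:
  4×9 = 36 → write 4 carry 2
  1×9+2 = 11 → write B
  A×9 = 90 → write A carry 5
  D×9+5 = 122 → write A carry 7
  6×9+7 = 61 → write D carry 3
  2×9+3 = 21 → write 5 carry 1
  4×9+1 = 37 → write 5 carry 2
  remaining carry: 2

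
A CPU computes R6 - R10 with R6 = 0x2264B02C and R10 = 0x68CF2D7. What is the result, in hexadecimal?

Subtract column by column in base 16:
  C-7 → 5
  2-D → 5 (borrow)
  0-2-1 → D (borrow)
  B-F-1 → B (borrow)
  4-C-1 → 7 (borrow)
  6-8-1 → D (borrow)
  2-6-1 → B (borrow)
  2-0-1 → 1

0x1BD7BD55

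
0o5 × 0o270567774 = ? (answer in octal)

Multiply each base-8 digit by 5, carrying:
  4×5 = 20 → write 4 carry 2
  7×5+2 = 37 → write 5 carry 4
  7×5+4 = 39 → write 7 carry 4
  7×5+4 = 39 → write 7 carry 4
  6×5+4 = 34 → write 2 carry 4
  5×5+4 = 29 → write 5 carry 3
  0×5+3 = 3 → write 3
  7×5 = 35 → write 3 carry 4
  2×5+4 = 14 → write 6 carry 1
  remaining carry: 1

0o1633527754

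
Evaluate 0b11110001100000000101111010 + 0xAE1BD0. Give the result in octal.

0o435016512

0b11110001100000000101111010 = 0o361400572 in octal.
0xAE1BD0 = 0o53415720 in octal.
Add column by column in base 8, right to left:
  2+0 = 2
  7+2 = 1 carry 1
  5+7+1 = 5 carry 1
  0+5+1 = 6
  0+1 = 1
  4+4 = 0 carry 1
  1+3+1 = 5
  6+5 = 3 carry 1
  3+0+1 = 4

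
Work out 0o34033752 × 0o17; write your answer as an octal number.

0o644643266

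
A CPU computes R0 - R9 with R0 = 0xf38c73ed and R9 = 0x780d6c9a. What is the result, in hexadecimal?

0x7b7f0753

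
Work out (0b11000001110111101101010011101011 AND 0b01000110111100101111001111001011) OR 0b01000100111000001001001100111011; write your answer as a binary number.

0b11000001110111101101010011101011 AND 0b01000110111100101111001111001011 = 0b01000000110100101101000011001011.
Then OR with 0b01000100111000001001001100111011.

0b1000100111100101101001111111011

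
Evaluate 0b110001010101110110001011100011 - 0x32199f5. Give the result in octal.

0o5615344356

0b110001010101110110001011100011 = 0o6125661343 in octal.
0x32199f5 = 0o310314765 in octal.
Subtract column by column in base 8:
  3-5 → 6 (borrow)
  4-6-1 → 5 (borrow)
  3-7-1 → 3 (borrow)
  1-4-1 → 4 (borrow)
  6-1-1 → 4
  6-3 → 3
  5-0 → 5
  2-1 → 1
  1-3 → 6 (borrow)
  6-0-1 → 5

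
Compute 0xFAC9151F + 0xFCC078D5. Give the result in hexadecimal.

0x1F7898DF4

Add column by column in base 16, right to left:
  F+5 = 4 carry 1
  1+D+1 = F
  5+8 = D
  1+7 = 8
  9+0 = 9
  C+C = 8 carry 1
  A+C+1 = 7 carry 1
  F+F+1 = F carry 1
  final carry 1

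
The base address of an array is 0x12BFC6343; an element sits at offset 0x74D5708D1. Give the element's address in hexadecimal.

0x879536C14

Add column by column in base 16, right to left:
  3+1 = 4
  4+D = 1 carry 1
  3+8+1 = C
  6+0 = 6
  C+7 = 3 carry 1
  F+5+1 = 5 carry 1
  B+D+1 = 9 carry 1
  2+4+1 = 7
  1+7 = 8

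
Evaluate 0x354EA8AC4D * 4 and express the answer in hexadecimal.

0xD53AA2B134

Multiply each base-16 digit by 4, carrying:
  D×4 = 52 → write 4 carry 3
  4×4+3 = 19 → write 3 carry 1
  C×4+1 = 49 → write 1 carry 3
  A×4+3 = 43 → write B carry 2
  8×4+2 = 34 → write 2 carry 2
  A×4+2 = 42 → write A carry 2
  E×4+2 = 58 → write A carry 3
  4×4+3 = 19 → write 3 carry 1
  5×4+1 = 21 → write 5 carry 1
  3×4+1 = 13 → write D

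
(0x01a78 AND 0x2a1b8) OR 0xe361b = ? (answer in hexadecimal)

0xe363b

0x01a78 AND 0x2a1b8 = 0x00038.
Then OR with 0xe361b.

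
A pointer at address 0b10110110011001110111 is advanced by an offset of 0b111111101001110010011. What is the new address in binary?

Add column by column in base 2, right to left:
  1+1 = 0 carry 1
  1+1+1 = 1 carry 1
  1+0+1 = 0 carry 1
  0+0+1 = 1
  1+1 = 0 carry 1
  1+0+1 = 0 carry 1
  1+0+1 = 0 carry 1
  0+1+1 = 0 carry 1
  0+1+1 = 0 carry 1
  1+1+1 = 1 carry 1
  1+0+1 = 0 carry 1
  0+0+1 = 1
  0+1 = 1
  1+0 = 1
  1+1 = 0 carry 1
  0+1+1 = 0 carry 1
  1+1+1 = 1 carry 1
  1+1+1 = 1 carry 1
  0+1+1 = 0 carry 1
  1+1+1 = 1 carry 1
  0+1+1 = 0 carry 1
  final carry 1

0b1010110011101000001010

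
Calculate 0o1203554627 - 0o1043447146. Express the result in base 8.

0o140105461

Subtract column by column in base 8:
  7-6 → 1
  2-4 → 6 (borrow)
  6-1-1 → 4
  4-7 → 5 (borrow)
  5-4-1 → 0
  5-4 → 1
  3-3 → 0
  0-4 → 4 (borrow)
  2-0-1 → 1
  1-1 → 0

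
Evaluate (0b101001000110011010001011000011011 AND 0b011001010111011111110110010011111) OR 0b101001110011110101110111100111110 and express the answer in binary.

0b101001110111111111110111100111111

0b101001000110011010001011000011011 AND 0b011001010111011111110110010011111 = 0b001001000110011010000010000011011.
Then OR with 0b101001110011110101110111100111110.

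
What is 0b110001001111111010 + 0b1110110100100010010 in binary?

0b10100111110100001100

Add column by column in base 2, right to left:
  0+0 = 0
  1+1 = 0 carry 1
  0+0+1 = 1
  1+0 = 1
  1+1 = 0 carry 1
  1+0+1 = 0 carry 1
  1+0+1 = 0 carry 1
  1+0+1 = 0 carry 1
  1+1+1 = 1 carry 1
  1+0+1 = 0 carry 1
  0+0+1 = 1
  0+1 = 1
  1+0 = 1
  0+1 = 1
  0+1 = 1
  0+0 = 0
  1+1 = 0 carry 1
  1+1+1 = 1 carry 1
  0+1+1 = 0 carry 1
  final carry 1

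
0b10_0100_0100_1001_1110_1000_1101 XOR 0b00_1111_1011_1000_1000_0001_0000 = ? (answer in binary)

XOR bit by bit (1 where the bits differ):
  10010001001001111010001101
^ 00111110111000100000010000
= 10101111110001011010011101

0b10101111110001011010011101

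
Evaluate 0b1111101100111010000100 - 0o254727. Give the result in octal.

0o17272255

0b1111101100111010000100 = 0o17547204 in octal.
Subtract column by column in base 8:
  4-7 → 5 (borrow)
  0-2-1 → 5 (borrow)
  2-7-1 → 2 (borrow)
  7-4-1 → 2
  4-5 → 7 (borrow)
  5-2-1 → 2
  7-0 → 7
  1-0 → 1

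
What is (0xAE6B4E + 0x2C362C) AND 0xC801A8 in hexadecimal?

0xC80128

Add column by column in base 16, right to left:
  E+C = A carry 1
  4+2+1 = 7
  B+6 = 1 carry 1
  6+3+1 = A
  E+C = A carry 1
  A+2+1 = D
Sum = 0xDAA17A; now AND with 0xC801A8:
  D&C=C, A&8=8, A&0=0, 1&1=1, 7&A=2, A&8=8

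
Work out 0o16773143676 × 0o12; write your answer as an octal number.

Multiply each base-8 digit by 10, carrying:
  6×10 = 60 → write 4 carry 7
  7×10+7 = 77 → write 5 carry 9
  6×10+9 = 69 → write 5 carry 8
  3×10+8 = 38 → write 6 carry 4
  4×10+4 = 44 → write 4 carry 5
  1×10+5 = 15 → write 7 carry 1
  3×10+1 = 31 → write 7 carry 3
  7×10+3 = 73 → write 1 carry 9
  7×10+9 = 79 → write 7 carry 9
  6×10+9 = 69 → write 5 carry 8
  1×10+8 = 18 → write 2 carry 2
  remaining carry: 2

0o225717746554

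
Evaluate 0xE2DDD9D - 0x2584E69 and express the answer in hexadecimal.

Subtract column by column in base 16:
  D-9 → 4
  9-6 → 3
  D-E → F (borrow)
  D-4-1 → 8
  D-8 → 5
  2-5 → D (borrow)
  E-2-1 → B

0xBD58F34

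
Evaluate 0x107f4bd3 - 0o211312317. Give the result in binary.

0x107f4bd3 = 0b10000011111110100101111010011 in binary.
0o211312317 = 0b10001001011001010011001111 in binary.
Subtract column by column in base 2:
  1-1 → 0
  1-1 → 0
  0-1 → 1 (borrow)
  0-1-1 → 0 (borrow)
  1-0-1 → 0
  0-0 → 0
  1-1 → 0
  1-1 → 0
  1-0 → 1
  1-0 → 1
  0-1 → 1 (borrow)
  1-0-1 → 0
  0-1 → 1 (borrow)
  0-0-1 → 1 (borrow)
  1-0-1 → 0
  0-1 → 1 (borrow)
  1-1-1 → 1 (borrow)
  1-0-1 → 0
  1-1 → 0
  1-0 → 1
  1-0 → 1
  1-1 → 0
  1-0 → 1
  0-0 → 0
  0-0 → 0
  0-1 → 1 (borrow)
  0-0-1 → 1 (borrow)
  0-0-1 → 1 (borrow)
  1-0-1 → 0

0b1110010110011011011100000100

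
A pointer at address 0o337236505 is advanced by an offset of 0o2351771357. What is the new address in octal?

Add column by column in base 8, right to left:
  5+7 = 4 carry 1
  0+5+1 = 6
  5+3 = 0 carry 1
  6+1+1 = 0 carry 1
  3+7+1 = 3 carry 1
  2+7+1 = 2 carry 1
  7+1+1 = 1 carry 1
  3+5+1 = 1 carry 1
  3+3+1 = 7
  0+2 = 2

0o2711230064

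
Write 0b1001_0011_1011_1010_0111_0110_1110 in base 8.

Group the bits in threes: 001 001 001 110 111 010 011 101 101 110 → 1116723556.

0o1116723556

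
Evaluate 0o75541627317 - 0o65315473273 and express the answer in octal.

0o10224134024

Subtract column by column in base 8:
  7-3 → 4
  1-7 → 2 (borrow)
  3-2-1 → 0
  7-3 → 4
  2-7 → 3 (borrow)
  6-4-1 → 1
  1-5 → 4 (borrow)
  4-1-1 → 2
  5-3 → 2
  5-5 → 0
  7-6 → 1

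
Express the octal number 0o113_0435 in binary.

Each octal digit is 3 bits: 1=001 1=001 3=011 0=000 4=100 3=011 5=101.

0b1001011000100011101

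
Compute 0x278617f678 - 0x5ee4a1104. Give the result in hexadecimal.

0x2197cde574

Subtract column by column in base 16:
  8-4 → 4
  7-0 → 7
  6-1 → 5
  f-1 → e
  7-a → d (borrow)
  1-4-1 → c (borrow)
  6-e-1 → 7 (borrow)
  8-e-1 → 9 (borrow)
  7-5-1 → 1
  2-0 → 2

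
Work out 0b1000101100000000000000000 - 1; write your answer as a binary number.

0b1000101011111111111111111

The trailing 17 digits are 0, so subtracting 1 borrows through: they become 1 and the next digit up decrements.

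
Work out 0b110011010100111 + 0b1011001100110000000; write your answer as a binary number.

0b1100000000000100111

Add column by column in base 2, right to left:
  1+0 = 1
  1+0 = 1
  1+0 = 1
  0+0 = 0
  0+0 = 0
  1+0 = 1
  0+0 = 0
  1+1 = 0 carry 1
  0+1+1 = 0 carry 1
  1+0+1 = 0 carry 1
  1+0+1 = 0 carry 1
  0+1+1 = 0 carry 1
  0+1+1 = 0 carry 1
  1+0+1 = 0 carry 1
  1+0+1 = 0 carry 1
  0+1+1 = 0 carry 1
  0+1+1 = 0 carry 1
  0+0+1 = 1
  0+1 = 1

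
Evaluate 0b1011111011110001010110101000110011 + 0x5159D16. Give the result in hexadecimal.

0b1011111011110001010110101000110011 = 0x2FBC56A33 in hexadecimal.
Add column by column in base 16, right to left:
  3+6 = 9
  3+1 = 4
  A+D = 7 carry 1
  6+9+1 = 0 carry 1
  5+5+1 = B
  C+1 = D
  B+5 = 0 carry 1
  F+0+1 = 0 carry 1
  2+0+1 = 3

0x300DB0749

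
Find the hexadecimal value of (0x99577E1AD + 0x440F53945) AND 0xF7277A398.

Add column by column in base 16, right to left:
  D+5 = 2 carry 1
  A+4+1 = F
  1+9 = A
  E+3 = 1 carry 1
  7+5+1 = D
  7+F = 6 carry 1
  5+0+1 = 6
  9+4 = D
  9+4 = D
Sum = 0xDD66D1AF2; now AND with 0xF7277A398:
  D&F=D, D&7=5, 6&2=2, 6&7=6, D&7=5, 1&A=0, A&3=2, F&9=9, 2&8=0

0xD52650290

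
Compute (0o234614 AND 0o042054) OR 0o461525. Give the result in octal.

0o234614 AND 0o042054 = 0o000014.
Then OR with 0o461525.

0o461535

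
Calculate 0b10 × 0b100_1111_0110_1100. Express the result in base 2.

Multiply each base-2 digit by 2, carrying:
  0×2 = 0 → write 0
  0×2 = 0 → write 0
  1×2 = 2 → write 0 carry 1
  1×2+1 = 3 → write 1 carry 1
  0×2+1 = 1 → write 1
  1×2 = 2 → write 0 carry 1
  1×2+1 = 3 → write 1 carry 1
  0×2+1 = 1 → write 1
  1×2 = 2 → write 0 carry 1
  1×2+1 = 3 → write 1 carry 1
  1×2+1 = 3 → write 1 carry 1
  1×2+1 = 3 → write 1 carry 1
  0×2+1 = 1 → write 1
  0×2 = 0 → write 0
  1×2 = 2 → write 0 carry 1
  remaining carry: 1

0b1001111011011000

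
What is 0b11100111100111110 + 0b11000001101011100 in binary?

Add column by column in base 2, right to left:
  0+0 = 0
  1+0 = 1
  1+1 = 0 carry 1
  1+1+1 = 1 carry 1
  1+1+1 = 1 carry 1
  1+0+1 = 0 carry 1
  0+1+1 = 0 carry 1
  0+0+1 = 1
  1+1 = 0 carry 1
  1+1+1 = 1 carry 1
  1+0+1 = 0 carry 1
  1+0+1 = 0 carry 1
  0+0+1 = 1
  0+0 = 0
  1+0 = 1
  1+1 = 0 carry 1
  1+1+1 = 1 carry 1
  final carry 1

0b110101001010011010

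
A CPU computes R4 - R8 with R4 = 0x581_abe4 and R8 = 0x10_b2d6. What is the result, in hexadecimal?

0x570f90e

Subtract column by column in base 16:
  4-6 → e (borrow)
  e-d-1 → 0
  b-2 → 9
  a-b → f (borrow)
  1-0-1 → 0
  8-1 → 7
  5-0 → 5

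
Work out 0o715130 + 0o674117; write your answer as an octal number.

Add column by column in base 8, right to left:
  0+7 = 7
  3+1 = 4
  1+1 = 2
  5+4 = 1 carry 1
  1+7+1 = 1 carry 1
  7+6+1 = 6 carry 1
  final carry 1

0o1611247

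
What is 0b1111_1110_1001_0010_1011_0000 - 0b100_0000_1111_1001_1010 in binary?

0b111110101000001100010110

Subtract column by column in base 2:
  0-0 → 0
  0-1 → 1 (borrow)
  0-0-1 → 1 (borrow)
  0-1-1 → 0 (borrow)
  1-1-1 → 1 (borrow)
  1-0-1 → 0
  0-0 → 0
  1-1 → 0
  0-1 → 1 (borrow)
  1-1-1 → 1 (borrow)
  0-1-1 → 0 (borrow)
  0-1-1 → 0 (borrow)
  1-0-1 → 0
  0-0 → 0
  0-0 → 0
  1-0 → 1
  0-0 → 0
  1-0 → 1
  1-1 → 0
  1-0 → 1
  1-0 → 1
  1-0 → 1
  1-0 → 1
  1-0 → 1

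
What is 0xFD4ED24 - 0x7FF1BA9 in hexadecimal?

0x7D5D17B

Subtract column by column in base 16:
  4-9 → B (borrow)
  2-A-1 → 7 (borrow)
  D-B-1 → 1
  E-1 → D
  4-F → 5 (borrow)
  D-F-1 → D (borrow)
  F-7-1 → 7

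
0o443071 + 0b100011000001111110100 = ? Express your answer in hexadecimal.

0o443071 = 0x24639 in hexadecimal.
0b100011000001111110100 = 0x1183f4 in hexadecimal.
Add column by column in base 16, right to left:
  9+4 = d
  3+f = 2 carry 1
  6+3+1 = a
  4+8 = c
  2+1 = 3
  0+1 = 1

0x13ca2d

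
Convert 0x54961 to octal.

Expand each hex digit to 4 bits: 5=0101 4=0100 9=1001 6=0110 1=0001.
Group the bits in threes: 001 010 100 100 101 100 001 → 1244541.

0o1244541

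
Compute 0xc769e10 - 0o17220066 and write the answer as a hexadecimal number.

0xc397dda

0o17220066 = 0x3d2036 in hexadecimal.
Subtract column by column in base 16:
  0-6 → a (borrow)
  1-3-1 → d (borrow)
  e-0-1 → d
  9-2 → 7
  6-d → 9 (borrow)
  7-3-1 → 3
  c-0 → c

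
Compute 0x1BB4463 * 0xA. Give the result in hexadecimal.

0x1150ABDE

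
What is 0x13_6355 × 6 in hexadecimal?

Multiply each base-16 digit by 6, carrying:
  5×6 = 30 → write e carry 1
  5×6+1 = 31 → write f carry 1
  3×6+1 = 19 → write 3 carry 1
  6×6+1 = 37 → write 5 carry 2
  3×6+2 = 20 → write 4 carry 1
  1×6+1 = 7 → write 7

0x7453fe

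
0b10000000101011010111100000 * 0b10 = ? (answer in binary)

Multiply each base-2 digit by 2, carrying:
  0×2 = 0 → write 0
  0×2 = 0 → write 0
  0×2 = 0 → write 0
  0×2 = 0 → write 0
  0×2 = 0 → write 0
  1×2 = 2 → write 0 carry 1
  1×2+1 = 3 → write 1 carry 1
  1×2+1 = 3 → write 1 carry 1
  1×2+1 = 3 → write 1 carry 1
  0×2+1 = 1 → write 1
  1×2 = 2 → write 0 carry 1
  0×2+1 = 1 → write 1
  1×2 = 2 → write 0 carry 1
  1×2+1 = 3 → write 1 carry 1
  0×2+1 = 1 → write 1
  1×2 = 2 → write 0 carry 1
  0×2+1 = 1 → write 1
  1×2 = 2 → write 0 carry 1
  0×2+1 = 1 → write 1
  0×2 = 0 → write 0
  0×2 = 0 → write 0
  0×2 = 0 → write 0
  0×2 = 0 → write 0
  0×2 = 0 → write 0
  0×2 = 0 → write 0
  1×2 = 2 → write 0 carry 1
  remaining carry: 1

0b100000001010110101111000000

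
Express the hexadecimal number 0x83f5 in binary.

Expand each hex digit to 4 bits: 8=1000 3=0011 f=1111 5=0101.

0b1000001111110101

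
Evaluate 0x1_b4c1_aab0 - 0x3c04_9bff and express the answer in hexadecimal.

Subtract column by column in base 16:
  0-f → 1 (borrow)
  b-f-1 → b (borrow)
  a-b-1 → e (borrow)
  a-9-1 → 0
  1-4 → d (borrow)
  c-0-1 → b
  4-c → 8 (borrow)
  b-3-1 → 7
  1-0 → 1

0x178bd0eb1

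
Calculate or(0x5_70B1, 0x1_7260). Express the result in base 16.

OR each hex digit independently (no carries):
  5|1=5, 7|7=7, 0|2=2, B|6=F, 1|0=1

0x572F1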